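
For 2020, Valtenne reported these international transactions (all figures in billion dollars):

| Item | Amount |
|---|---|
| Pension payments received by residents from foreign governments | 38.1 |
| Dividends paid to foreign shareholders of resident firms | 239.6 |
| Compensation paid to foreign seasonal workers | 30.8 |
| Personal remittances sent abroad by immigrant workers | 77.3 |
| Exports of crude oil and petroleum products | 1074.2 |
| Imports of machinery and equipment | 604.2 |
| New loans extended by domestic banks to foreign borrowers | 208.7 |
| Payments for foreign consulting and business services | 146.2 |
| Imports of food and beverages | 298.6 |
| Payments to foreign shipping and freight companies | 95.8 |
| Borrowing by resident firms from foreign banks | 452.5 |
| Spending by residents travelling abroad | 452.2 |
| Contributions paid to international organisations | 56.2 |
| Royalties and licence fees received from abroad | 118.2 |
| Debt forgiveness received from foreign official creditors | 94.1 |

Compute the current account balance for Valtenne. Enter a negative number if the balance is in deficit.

-770.4

Goods: 1074.2 - 604.2 - 298.6 = 171.4
Services: -146.2 - 452.2 + 118.2 - 95.8 = -576.0
Primary income: -239.6 - 30.8 = -270.4
Secondary income: 38.1 - 77.3 - 56.2 = -95.4
Current account = 171.4 + (-576.0) + (-270.4) + (-95.4) = -770.4
(Excluded from the current account — financial account: new loans extended by domestic banks to foreign borrowers 208.7, borrowing by resident firms from foreign banks 452.5; capital account: debt forgiveness received from foreign official creditors 94.1.)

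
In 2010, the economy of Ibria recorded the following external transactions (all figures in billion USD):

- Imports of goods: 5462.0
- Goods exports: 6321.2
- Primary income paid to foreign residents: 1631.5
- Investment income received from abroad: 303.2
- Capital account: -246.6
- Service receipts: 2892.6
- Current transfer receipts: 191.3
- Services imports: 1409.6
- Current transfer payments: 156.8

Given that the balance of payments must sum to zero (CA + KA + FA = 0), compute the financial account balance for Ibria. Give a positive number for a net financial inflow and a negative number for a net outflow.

-801.8

Goods balance = 6321.2 - 5462.0 = 859.2
Services balance = 2892.6 - 1409.6 = 1483.0
Trade balance (goods + services) = 859.2 + 1483.0 = 2342.2
Net primary income = 303.2 - 1631.5 = -1328.3
Net secondary income = 191.3 - 156.8 = 34.5
Current account = 2342.2 + (-1328.3) + 34.5 = 1048.4
Financial account = -(1048.4 + (-246.6)) = -801.8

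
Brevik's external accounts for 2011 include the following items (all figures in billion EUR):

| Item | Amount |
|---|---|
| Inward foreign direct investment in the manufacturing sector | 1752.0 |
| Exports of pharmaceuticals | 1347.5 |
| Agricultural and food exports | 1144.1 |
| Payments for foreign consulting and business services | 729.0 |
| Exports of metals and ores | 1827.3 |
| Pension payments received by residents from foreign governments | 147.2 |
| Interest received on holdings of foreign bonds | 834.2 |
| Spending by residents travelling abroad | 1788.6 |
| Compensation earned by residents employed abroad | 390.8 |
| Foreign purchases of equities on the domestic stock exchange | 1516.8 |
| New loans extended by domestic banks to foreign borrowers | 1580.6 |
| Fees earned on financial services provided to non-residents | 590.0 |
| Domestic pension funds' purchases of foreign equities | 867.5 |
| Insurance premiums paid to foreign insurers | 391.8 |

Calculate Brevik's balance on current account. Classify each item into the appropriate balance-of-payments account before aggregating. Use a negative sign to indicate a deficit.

Goods: 1144.1 + 1827.3 + 1347.5 = 4318.9
Services: -729.0 - 1788.6 - 391.8 + 590.0 = -2319.4
Primary income: 390.8 + 834.2 = 1225.0
Secondary income: 147.2
Current account = 4318.9 + (-2319.4) + 1225.0 + 147.2 = 3371.7
(Excluded from the current account — financial account: inward foreign direct investment in the manufacturing sector 1752.0, foreign purchases of equities on the domestic stock exchange 1516.8, new loans extended by domestic banks to foreign borrowers 1580.6, domestic pension funds' purchases of foreign equities 867.5.)

3371.7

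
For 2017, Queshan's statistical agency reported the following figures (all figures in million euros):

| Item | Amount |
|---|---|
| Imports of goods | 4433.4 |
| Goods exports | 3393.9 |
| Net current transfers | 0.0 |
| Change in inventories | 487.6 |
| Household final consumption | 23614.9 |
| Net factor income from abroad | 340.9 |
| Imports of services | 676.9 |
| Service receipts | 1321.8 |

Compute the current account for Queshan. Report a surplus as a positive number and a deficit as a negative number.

-53.7

Goods balance = 3393.9 - 4433.4 = -1039.5
Services balance = 1321.8 - 676.9 = 644.9
Trade balance (goods + services) = -1039.5 + 644.9 = -394.6
Net primary income = 340.9
Net secondary income = 0.0
Current account = -394.6 + 340.9 + 0.0 = -53.7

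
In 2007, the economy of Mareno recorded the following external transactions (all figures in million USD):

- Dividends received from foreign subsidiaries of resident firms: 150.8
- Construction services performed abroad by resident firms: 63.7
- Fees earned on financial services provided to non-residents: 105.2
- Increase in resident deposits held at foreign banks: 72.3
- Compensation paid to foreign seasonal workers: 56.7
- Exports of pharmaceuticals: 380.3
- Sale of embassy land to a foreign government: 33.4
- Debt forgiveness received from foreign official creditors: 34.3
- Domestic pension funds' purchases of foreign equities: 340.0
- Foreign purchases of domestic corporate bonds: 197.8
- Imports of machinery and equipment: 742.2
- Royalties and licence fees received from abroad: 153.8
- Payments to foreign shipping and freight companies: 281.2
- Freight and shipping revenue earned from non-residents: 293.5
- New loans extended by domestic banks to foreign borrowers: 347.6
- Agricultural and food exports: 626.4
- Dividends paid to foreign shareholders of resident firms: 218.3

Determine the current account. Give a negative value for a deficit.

Goods: -742.2 + 626.4 + 380.3 = 264.5
Services: 293.5 + 63.7 - 281.2 + 153.8 + 105.2 = 335.0
Primary income: -56.7 + 150.8 - 218.3 = -124.2
Current account = 264.5 + 335.0 + (-124.2) = 475.3
(Excluded from the current account — financial account: increase in resident deposits held at foreign banks 72.3, domestic pension funds' purchases of foreign equities 340.0, foreign purchases of domestic corporate bonds 197.8, new loans extended by domestic banks to foreign borrowers 347.6; capital account: sale of embassy land to a foreign government 33.4, debt forgiveness received from foreign official creditors 34.3.)

475.3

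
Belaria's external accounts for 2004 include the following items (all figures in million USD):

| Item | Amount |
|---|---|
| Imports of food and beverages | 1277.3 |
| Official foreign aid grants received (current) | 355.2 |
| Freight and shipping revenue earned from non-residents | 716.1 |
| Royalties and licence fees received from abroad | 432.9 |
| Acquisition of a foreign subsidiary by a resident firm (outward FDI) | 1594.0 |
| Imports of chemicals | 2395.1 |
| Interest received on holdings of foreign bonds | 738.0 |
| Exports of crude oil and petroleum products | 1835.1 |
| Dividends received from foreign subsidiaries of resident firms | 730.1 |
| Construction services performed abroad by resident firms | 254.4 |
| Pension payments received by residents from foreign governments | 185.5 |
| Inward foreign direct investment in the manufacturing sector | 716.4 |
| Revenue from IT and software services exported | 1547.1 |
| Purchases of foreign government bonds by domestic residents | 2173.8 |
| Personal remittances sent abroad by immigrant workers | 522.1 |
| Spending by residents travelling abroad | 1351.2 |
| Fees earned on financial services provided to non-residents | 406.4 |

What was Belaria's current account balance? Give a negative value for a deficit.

1655.1

Goods: 1835.1 - 1277.3 - 2395.1 = -1837.3
Services: 716.1 - 1351.2 + 254.4 + 1547.1 + 406.4 + 432.9 = 2005.7
Primary income: 738.0 + 730.1 = 1468.1
Secondary income: 355.2 - 522.1 + 185.5 = 18.6
Current account = (-1837.3) + 2005.7 + 1468.1 + 18.6 = 1655.1
(Excluded from the current account — financial account: acquisition of a foreign subsidiary by a resident firm (outward FDI) 1594.0, inward foreign direct investment in the manufacturing sector 716.4, purchases of foreign government bonds by domestic residents 2173.8.)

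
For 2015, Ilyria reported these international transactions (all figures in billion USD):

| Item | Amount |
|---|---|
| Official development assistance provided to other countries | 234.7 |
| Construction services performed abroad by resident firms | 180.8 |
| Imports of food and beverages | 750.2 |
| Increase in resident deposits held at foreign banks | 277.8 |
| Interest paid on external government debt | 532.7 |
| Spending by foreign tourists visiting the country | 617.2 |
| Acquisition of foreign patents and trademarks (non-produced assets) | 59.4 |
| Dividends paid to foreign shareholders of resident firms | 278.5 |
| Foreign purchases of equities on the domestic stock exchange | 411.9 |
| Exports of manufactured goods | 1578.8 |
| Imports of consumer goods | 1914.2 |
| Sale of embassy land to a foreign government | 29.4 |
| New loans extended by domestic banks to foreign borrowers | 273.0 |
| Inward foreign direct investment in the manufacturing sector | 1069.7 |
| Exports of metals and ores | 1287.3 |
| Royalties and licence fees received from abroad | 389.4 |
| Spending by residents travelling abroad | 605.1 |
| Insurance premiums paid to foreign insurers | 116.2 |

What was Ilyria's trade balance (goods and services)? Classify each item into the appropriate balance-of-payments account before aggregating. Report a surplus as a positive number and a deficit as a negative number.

Goods: -1914.2 - 750.2 + 1578.8 + 1287.3 = 201.7
Services: 389.4 + 180.8 - 116.2 - 605.1 + 617.2 = 466.1
Trade balance = 201.7 + 466.1 = 667.8
(Excluded from the trade balance — secondary income: official development assistance provided to other countries 234.7; financial account: increase in resident deposits held at foreign banks 277.8, foreign purchases of equities on the domestic stock exchange 411.9, new loans extended by domestic banks to foreign borrowers 273.0, inward foreign direct investment in the manufacturing sector 1069.7; primary income: interest paid on external government debt 532.7, dividends paid to foreign shareholders of resident firms 278.5; capital account: acquisition of foreign patents and trademarks (non-produced assets) 59.4, sale of embassy land to a foreign government 29.4.)

667.8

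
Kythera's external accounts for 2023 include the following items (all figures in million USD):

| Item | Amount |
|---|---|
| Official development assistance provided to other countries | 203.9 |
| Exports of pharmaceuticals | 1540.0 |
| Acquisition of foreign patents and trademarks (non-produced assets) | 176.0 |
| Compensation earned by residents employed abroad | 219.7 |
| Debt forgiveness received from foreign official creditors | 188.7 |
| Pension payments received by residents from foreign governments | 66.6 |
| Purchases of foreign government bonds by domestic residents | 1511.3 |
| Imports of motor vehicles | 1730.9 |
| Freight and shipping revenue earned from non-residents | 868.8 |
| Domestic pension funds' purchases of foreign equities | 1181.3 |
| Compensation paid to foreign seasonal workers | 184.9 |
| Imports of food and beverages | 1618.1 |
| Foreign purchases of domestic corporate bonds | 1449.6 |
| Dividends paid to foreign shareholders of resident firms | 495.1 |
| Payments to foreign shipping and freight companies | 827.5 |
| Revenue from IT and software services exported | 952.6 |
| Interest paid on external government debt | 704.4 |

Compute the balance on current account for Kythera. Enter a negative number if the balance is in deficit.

Goods: -1618.1 - 1730.9 + 1540.0 = -1809.0
Services: 868.8 + 952.6 - 827.5 = 993.9
Primary income: -704.4 - 495.1 + 219.7 - 184.9 = -1164.7
Secondary income: 66.6 - 203.9 = -137.3
Current account = (-1809.0) + 993.9 + (-1164.7) + (-137.3) = -2117.1
(Excluded from the current account — capital account: acquisition of foreign patents and trademarks (non-produced assets) 176.0, debt forgiveness received from foreign official creditors 188.7; financial account: purchases of foreign government bonds by domestic residents 1511.3, domestic pension funds' purchases of foreign equities 1181.3, foreign purchases of domestic corporate bonds 1449.6.)

-2117.1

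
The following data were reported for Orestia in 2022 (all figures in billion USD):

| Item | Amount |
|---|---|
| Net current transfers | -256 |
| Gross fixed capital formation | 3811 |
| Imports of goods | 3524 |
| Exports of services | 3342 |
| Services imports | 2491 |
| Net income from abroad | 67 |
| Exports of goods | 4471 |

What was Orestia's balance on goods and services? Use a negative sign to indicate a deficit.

Goods balance = 4471 - 3524 = 947
Services balance = 3342 - 2491 = 851
Trade balance (goods + services) = 947 + 851 = 1798

1798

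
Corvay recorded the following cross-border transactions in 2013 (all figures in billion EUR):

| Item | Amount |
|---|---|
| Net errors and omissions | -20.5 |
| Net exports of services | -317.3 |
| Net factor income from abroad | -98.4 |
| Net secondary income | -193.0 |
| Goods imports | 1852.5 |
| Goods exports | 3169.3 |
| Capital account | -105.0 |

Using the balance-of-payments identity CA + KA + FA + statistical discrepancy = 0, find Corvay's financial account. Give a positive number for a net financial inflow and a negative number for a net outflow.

-582.6

Goods balance = 3169.3 - 1852.5 = 1316.8
Services balance = -317.3
Trade balance (goods + services) = 1316.8 + (-317.3) = 999.5
Net primary income = -98.4
Net secondary income = -193.0
Current account = 999.5 + (-98.4) + (-193.0) = 708.1
Financial account = -(708.1 + (-105.0) + (-20.5)) = -582.6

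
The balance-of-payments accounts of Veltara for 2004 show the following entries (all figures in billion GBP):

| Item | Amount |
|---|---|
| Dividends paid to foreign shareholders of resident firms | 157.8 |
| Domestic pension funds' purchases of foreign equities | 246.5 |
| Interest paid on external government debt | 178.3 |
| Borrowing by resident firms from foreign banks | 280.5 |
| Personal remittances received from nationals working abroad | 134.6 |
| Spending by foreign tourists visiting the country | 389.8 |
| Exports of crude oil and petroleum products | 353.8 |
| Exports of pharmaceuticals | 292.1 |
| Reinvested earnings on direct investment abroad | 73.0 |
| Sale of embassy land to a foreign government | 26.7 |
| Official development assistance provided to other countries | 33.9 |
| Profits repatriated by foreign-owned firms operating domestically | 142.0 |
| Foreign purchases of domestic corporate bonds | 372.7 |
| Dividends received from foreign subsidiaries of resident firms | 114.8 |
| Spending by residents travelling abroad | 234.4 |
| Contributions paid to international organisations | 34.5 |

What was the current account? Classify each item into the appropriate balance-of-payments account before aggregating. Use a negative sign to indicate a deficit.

Goods: 353.8 + 292.1 = 645.9
Services: 389.8 - 234.4 = 155.4
Primary income: 114.8 - 178.3 - 142.0 + 73.0 - 157.8 = -290.3
Secondary income: -34.5 - 33.9 + 134.6 = 66.2
Current account = 645.9 + 155.4 + (-290.3) + 66.2 = 577.2
(Excluded from the current account — financial account: domestic pension funds' purchases of foreign equities 246.5, borrowing by resident firms from foreign banks 280.5, foreign purchases of domestic corporate bonds 372.7; capital account: sale of embassy land to a foreign government 26.7.)

577.2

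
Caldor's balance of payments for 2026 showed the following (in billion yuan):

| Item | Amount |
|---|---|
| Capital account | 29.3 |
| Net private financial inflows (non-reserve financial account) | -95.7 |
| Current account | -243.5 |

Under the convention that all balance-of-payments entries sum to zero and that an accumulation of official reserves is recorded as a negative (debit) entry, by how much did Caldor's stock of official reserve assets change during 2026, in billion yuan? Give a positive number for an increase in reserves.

Official reserve transactions balance = -((-243.5) + 29.3 + (-95.7)) = 309.9
An accumulation of reserves is recorded as a debit (negative entry), so the change in the stock of reserves is the negative of that balance.
Change in official reserves = -(309.9) = -309.9

-309.9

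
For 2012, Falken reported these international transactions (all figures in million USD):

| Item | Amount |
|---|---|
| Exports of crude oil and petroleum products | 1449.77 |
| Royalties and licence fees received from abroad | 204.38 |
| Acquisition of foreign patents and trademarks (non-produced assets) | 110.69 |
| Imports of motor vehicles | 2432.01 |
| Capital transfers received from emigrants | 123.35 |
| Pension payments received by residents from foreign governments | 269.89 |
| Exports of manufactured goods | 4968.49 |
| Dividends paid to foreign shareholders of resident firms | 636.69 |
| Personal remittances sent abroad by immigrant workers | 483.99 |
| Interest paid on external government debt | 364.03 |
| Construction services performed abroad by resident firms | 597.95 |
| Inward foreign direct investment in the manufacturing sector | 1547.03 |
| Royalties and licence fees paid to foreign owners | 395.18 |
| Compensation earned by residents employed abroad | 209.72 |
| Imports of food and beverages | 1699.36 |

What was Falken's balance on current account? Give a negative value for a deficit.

1688.94

Goods: 4968.49 + 1449.77 - 2432.01 - 1699.36 = 2286.89
Services: 204.38 - 395.18 + 597.95 = 407.15
Primary income: -636.69 - 364.03 + 209.72 = -791.00
Secondary income: -483.99 + 269.89 = -214.10
Current account = 2286.89 + 407.15 + (-791.00) + (-214.10) = 1688.94
(Excluded from the current account — capital account: acquisition of foreign patents and trademarks (non-produced assets) 110.69, capital transfers received from emigrants 123.35; financial account: inward foreign direct investment in the manufacturing sector 1547.03.)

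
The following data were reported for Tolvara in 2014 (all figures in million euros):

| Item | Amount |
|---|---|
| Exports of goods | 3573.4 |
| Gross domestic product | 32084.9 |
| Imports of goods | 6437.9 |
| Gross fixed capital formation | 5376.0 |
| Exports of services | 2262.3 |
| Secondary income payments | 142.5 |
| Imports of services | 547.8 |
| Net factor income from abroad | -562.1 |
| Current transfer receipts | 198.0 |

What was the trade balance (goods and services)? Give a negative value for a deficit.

-1150.0

Goods balance = 3573.4 - 6437.9 = -2864.5
Services balance = 2262.3 - 547.8 = 1714.5
Trade balance (goods + services) = -2864.5 + 1714.5 = -1150.0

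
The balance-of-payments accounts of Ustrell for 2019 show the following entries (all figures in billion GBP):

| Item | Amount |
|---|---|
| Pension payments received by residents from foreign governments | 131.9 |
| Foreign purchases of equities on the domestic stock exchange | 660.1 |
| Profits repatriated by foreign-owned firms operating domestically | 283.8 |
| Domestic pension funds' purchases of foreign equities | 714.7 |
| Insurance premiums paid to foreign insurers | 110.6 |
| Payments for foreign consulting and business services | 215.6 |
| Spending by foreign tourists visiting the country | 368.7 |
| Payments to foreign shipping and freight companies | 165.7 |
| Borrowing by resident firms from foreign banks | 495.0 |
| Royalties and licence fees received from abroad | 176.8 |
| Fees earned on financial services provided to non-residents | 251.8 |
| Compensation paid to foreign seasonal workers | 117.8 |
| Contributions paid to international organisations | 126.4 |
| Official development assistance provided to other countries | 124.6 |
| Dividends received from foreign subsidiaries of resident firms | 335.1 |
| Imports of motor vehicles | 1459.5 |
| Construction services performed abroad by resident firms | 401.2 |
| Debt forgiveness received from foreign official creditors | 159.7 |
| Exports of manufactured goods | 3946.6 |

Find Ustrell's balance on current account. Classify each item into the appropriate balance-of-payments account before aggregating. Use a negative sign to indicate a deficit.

3008.1

Goods: -1459.5 + 3946.6 = 2487.1
Services: 176.8 - 110.6 + 368.7 - 215.6 + 251.8 - 165.7 + 401.2 = 706.6
Primary income: 335.1 - 117.8 - 283.8 = -66.5
Secondary income: -126.4 - 124.6 + 131.9 = -119.1
Current account = 2487.1 + 706.6 + (-66.5) + (-119.1) = 3008.1
(Excluded from the current account — financial account: foreign purchases of equities on the domestic stock exchange 660.1, domestic pension funds' purchases of foreign equities 714.7, borrowing by resident firms from foreign banks 495.0; capital account: debt forgiveness received from foreign official creditors 159.7.)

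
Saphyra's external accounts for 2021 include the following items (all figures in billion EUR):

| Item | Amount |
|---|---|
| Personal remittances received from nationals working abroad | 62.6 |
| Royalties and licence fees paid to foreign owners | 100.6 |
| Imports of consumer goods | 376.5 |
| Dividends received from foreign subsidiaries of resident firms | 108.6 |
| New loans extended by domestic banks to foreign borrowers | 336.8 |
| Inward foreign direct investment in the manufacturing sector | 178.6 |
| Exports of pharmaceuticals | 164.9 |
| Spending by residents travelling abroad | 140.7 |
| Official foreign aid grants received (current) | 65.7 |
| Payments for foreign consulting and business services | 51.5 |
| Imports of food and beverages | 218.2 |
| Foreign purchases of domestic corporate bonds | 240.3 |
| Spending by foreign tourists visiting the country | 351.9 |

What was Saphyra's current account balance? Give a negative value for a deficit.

Goods: 164.9 - 376.5 - 218.2 = -429.8
Services: -100.6 - 51.5 - 140.7 + 351.9 = 59.1
Primary income: 108.6
Secondary income: 62.6 + 65.7 = 128.3
Current account = (-429.8) + 59.1 + 108.6 + 128.3 = -133.8
(Excluded from the current account — financial account: new loans extended by domestic banks to foreign borrowers 336.8, inward foreign direct investment in the manufacturing sector 178.6, foreign purchases of domestic corporate bonds 240.3.)

-133.8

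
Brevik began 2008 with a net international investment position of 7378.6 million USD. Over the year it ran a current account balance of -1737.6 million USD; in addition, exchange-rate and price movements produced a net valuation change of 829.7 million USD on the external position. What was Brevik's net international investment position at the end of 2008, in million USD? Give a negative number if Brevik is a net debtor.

Change in NIIP = current account + net valuation change = -1737.6 + 829.7 = -907.9
End-of-year NIIP = 7378.6 + (-907.9) = 6470.7

6470.7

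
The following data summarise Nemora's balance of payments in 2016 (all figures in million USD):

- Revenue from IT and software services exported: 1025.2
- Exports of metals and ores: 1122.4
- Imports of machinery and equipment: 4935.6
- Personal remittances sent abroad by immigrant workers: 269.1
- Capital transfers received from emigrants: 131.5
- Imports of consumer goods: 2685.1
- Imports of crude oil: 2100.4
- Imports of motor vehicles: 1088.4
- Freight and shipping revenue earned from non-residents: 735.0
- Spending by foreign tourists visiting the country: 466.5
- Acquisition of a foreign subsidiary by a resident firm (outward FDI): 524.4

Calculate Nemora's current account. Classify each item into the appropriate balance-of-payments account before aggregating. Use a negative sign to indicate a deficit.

-7729.5

Goods: -4935.6 - 2685.1 + 1122.4 - 2100.4 - 1088.4 = -9687.1
Services: 1025.2 + 735.0 + 466.5 = 2226.7
Secondary income: -269.1
Current account = (-9687.1) + 2226.7 + (-269.1) = -7729.5
(Excluded from the current account — capital account: capital transfers received from emigrants 131.5; financial account: acquisition of a foreign subsidiary by a resident firm (outward FDI) 524.4.)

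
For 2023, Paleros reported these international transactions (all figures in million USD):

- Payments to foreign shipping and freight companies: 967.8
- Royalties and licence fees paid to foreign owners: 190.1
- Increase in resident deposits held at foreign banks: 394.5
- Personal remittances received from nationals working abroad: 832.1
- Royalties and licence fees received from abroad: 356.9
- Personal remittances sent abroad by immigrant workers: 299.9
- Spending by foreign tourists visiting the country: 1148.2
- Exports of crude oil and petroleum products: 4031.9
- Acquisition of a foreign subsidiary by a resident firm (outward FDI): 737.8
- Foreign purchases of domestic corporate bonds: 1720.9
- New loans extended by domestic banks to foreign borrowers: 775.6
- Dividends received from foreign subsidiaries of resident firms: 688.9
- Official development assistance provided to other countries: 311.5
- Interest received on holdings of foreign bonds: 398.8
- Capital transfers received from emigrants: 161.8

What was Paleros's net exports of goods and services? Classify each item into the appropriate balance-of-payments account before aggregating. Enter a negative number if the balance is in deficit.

Goods: 4031.9
Services: -190.1 - 967.8 + 1148.2 + 356.9 = 347.2
Trade balance = 4031.9 + 347.2 = 4379.1
(Excluded from the trade balance — financial account: increase in resident deposits held at foreign banks 394.5, acquisition of a foreign subsidiary by a resident firm (outward FDI) 737.8, foreign purchases of domestic corporate bonds 1720.9, new loans extended by domestic banks to foreign borrowers 775.6; secondary income: personal remittances received from nationals working abroad 832.1, personal remittances sent abroad by immigrant workers 299.9, official development assistance provided to other countries 311.5; primary income: dividends received from foreign subsidiaries of resident firms 688.9, interest received on holdings of foreign bonds 398.8; capital account: capital transfers received from emigrants 161.8.)

4379.1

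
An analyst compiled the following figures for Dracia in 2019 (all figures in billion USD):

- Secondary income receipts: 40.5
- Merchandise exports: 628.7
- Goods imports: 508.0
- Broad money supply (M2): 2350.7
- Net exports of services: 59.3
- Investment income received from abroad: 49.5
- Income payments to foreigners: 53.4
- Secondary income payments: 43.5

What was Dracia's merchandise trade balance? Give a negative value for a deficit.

120.7

Goods balance = 628.7 - 508.0 = 120.7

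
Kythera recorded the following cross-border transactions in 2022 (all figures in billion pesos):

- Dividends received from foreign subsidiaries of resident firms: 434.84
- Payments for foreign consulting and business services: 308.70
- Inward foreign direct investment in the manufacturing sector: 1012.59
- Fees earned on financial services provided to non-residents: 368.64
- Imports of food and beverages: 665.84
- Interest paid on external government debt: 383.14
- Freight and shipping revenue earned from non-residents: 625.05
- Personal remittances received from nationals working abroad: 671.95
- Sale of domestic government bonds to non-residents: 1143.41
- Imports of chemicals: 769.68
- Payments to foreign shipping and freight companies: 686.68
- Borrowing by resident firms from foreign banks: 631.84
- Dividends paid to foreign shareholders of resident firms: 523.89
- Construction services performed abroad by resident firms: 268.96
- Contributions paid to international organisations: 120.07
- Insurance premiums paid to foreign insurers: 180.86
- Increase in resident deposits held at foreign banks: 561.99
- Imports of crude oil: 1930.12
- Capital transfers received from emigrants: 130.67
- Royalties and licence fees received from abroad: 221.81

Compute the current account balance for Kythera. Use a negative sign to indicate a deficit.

Goods: -1930.12 - 769.68 - 665.84 = -3365.64
Services: -180.86 + 221.81 + 268.96 - 686.68 + 368.64 - 308.70 + 625.05 = 308.22
Primary income: 434.84 - 383.14 - 523.89 = -472.19
Secondary income: -120.07 + 671.95 = 551.88
Current account = (-3365.64) + 308.22 + (-472.19) + 551.88 = -2977.73
(Excluded from the current account — financial account: inward foreign direct investment in the manufacturing sector 1012.59, sale of domestic government bonds to non-residents 1143.41, borrowing by resident firms from foreign banks 631.84, increase in resident deposits held at foreign banks 561.99; capital account: capital transfers received from emigrants 130.67.)

-2977.73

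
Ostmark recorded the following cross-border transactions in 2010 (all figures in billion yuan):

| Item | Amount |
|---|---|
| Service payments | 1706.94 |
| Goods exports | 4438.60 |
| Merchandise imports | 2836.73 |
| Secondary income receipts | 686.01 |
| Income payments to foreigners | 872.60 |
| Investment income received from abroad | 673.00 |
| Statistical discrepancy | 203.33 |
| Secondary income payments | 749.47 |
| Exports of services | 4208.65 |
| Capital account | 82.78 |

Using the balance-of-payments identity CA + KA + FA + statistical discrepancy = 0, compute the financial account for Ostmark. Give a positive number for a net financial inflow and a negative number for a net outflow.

Goods balance = 4438.60 - 2836.73 = 1601.87
Services balance = 4208.65 - 1706.94 = 2501.71
Trade balance (goods + services) = 1601.87 + 2501.71 = 4103.58
Net primary income = 673.00 - 872.60 = -199.60
Net secondary income = 686.01 - 749.47 = -63.46
Current account = 4103.58 + (-199.60) + (-63.46) = 3840.52
Financial account = -(3840.52 + 82.78 + 203.33) = -4126.63

-4126.63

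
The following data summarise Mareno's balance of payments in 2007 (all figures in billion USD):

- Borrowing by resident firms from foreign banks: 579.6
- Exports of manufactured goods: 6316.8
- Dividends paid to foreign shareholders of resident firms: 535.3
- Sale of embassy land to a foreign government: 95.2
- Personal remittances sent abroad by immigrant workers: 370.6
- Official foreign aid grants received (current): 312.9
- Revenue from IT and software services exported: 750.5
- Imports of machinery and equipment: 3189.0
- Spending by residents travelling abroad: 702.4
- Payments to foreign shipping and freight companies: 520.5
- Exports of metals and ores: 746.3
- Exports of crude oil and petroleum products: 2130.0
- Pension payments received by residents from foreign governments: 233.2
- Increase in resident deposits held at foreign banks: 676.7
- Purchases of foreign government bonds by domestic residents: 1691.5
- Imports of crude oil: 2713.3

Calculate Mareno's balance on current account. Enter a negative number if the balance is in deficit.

2458.6

Goods: 6316.8 - 2713.3 + 746.3 + 2130.0 - 3189.0 = 3290.8
Services: 750.5 - 520.5 - 702.4 = -472.4
Primary income: -535.3
Secondary income: 233.2 - 370.6 + 312.9 = 175.5
Current account = 3290.8 + (-472.4) + (-535.3) + 175.5 = 2458.6
(Excluded from the current account — financial account: borrowing by resident firms from foreign banks 579.6, increase in resident deposits held at foreign banks 676.7, purchases of foreign government bonds by domestic residents 1691.5; capital account: sale of embassy land to a foreign government 95.2.)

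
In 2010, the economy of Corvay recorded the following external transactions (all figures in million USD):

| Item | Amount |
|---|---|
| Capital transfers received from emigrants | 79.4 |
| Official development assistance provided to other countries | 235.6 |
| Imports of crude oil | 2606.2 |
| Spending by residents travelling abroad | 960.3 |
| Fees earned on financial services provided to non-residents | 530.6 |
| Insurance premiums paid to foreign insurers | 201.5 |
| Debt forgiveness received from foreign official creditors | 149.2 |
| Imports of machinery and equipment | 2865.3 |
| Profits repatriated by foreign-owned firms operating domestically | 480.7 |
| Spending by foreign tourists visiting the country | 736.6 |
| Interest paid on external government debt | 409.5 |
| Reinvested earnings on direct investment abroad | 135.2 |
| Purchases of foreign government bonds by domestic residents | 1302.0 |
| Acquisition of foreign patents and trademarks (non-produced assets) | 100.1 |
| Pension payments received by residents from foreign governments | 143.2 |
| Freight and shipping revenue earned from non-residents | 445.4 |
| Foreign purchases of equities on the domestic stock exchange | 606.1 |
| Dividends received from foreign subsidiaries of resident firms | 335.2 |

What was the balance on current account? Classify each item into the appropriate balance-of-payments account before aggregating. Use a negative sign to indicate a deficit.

Goods: -2865.3 - 2606.2 = -5471.5
Services: 445.4 - 960.3 - 201.5 + 736.6 + 530.6 = 550.8
Primary income: -409.5 + 135.2 + 335.2 - 480.7 = -419.8
Secondary income: -235.6 + 143.2 = -92.4
Current account = (-5471.5) + 550.8 + (-419.8) + (-92.4) = -5432.9
(Excluded from the current account — capital account: capital transfers received from emigrants 79.4, debt forgiveness received from foreign official creditors 149.2, acquisition of foreign patents and trademarks (non-produced assets) 100.1; financial account: purchases of foreign government bonds by domestic residents 1302.0, foreign purchases of equities on the domestic stock exchange 606.1.)

-5432.9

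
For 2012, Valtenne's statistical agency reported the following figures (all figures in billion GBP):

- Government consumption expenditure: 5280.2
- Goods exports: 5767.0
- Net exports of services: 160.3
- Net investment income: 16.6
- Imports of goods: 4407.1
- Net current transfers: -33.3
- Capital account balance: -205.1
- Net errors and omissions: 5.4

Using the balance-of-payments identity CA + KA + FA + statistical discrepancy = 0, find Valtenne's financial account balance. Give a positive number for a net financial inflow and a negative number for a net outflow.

-1303.8

Goods balance = 5767.0 - 4407.1 = 1359.9
Services balance = 160.3
Trade balance (goods + services) = 1359.9 + 160.3 = 1520.2
Net primary income = 16.6
Net secondary income = -33.3
Current account = 1520.2 + 16.6 + (-33.3) = 1503.5
Financial account = -(1503.5 + (-205.1) + 5.4) = -1303.8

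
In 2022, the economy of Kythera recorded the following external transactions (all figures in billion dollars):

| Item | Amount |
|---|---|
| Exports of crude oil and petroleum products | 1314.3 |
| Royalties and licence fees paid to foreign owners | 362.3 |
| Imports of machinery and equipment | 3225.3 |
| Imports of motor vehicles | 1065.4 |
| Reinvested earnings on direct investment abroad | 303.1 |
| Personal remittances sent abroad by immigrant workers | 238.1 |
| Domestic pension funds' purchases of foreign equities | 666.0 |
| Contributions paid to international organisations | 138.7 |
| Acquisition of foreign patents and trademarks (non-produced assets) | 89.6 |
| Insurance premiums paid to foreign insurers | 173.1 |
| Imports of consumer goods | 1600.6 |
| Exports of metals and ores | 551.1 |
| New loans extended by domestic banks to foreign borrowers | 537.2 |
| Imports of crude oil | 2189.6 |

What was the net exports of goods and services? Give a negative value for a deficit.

-6750.9

Goods: -2189.6 - 1065.4 + 1314.3 - 1600.6 - 3225.3 + 551.1 = -6215.5
Services: -173.1 - 362.3 = -535.4
Trade balance = -6215.5 + (-535.4) = -6750.9
(Excluded from the trade balance — primary income: reinvested earnings on direct investment abroad 303.1; secondary income: personal remittances sent abroad by immigrant workers 238.1, contributions paid to international organisations 138.7; financial account: domestic pension funds' purchases of foreign equities 666.0, new loans extended by domestic banks to foreign borrowers 537.2; capital account: acquisition of foreign patents and trademarks (non-produced assets) 89.6.)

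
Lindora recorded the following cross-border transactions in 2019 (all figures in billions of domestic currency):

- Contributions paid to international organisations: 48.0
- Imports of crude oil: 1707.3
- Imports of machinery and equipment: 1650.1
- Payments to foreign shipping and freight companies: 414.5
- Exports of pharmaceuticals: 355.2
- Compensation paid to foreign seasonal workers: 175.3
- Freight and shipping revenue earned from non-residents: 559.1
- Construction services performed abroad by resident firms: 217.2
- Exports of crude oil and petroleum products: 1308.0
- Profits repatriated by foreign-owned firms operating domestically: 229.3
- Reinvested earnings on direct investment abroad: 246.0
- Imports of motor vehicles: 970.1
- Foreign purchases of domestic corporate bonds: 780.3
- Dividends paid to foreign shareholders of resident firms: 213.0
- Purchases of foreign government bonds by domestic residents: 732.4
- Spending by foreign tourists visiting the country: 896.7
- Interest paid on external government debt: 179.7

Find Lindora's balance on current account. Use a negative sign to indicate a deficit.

-2005.1

Goods: -970.1 + 355.2 - 1707.3 - 1650.1 + 1308.0 = -2664.3
Services: 559.1 + 896.7 + 217.2 - 414.5 = 1258.5
Primary income: -229.3 - 213.0 + 246.0 - 179.7 - 175.3 = -551.3
Secondary income: -48.0
Current account = (-2664.3) + 1258.5 + (-551.3) + (-48.0) = -2005.1
(Excluded from the current account — financial account: foreign purchases of domestic corporate bonds 780.3, purchases of foreign government bonds by domestic residents 732.4.)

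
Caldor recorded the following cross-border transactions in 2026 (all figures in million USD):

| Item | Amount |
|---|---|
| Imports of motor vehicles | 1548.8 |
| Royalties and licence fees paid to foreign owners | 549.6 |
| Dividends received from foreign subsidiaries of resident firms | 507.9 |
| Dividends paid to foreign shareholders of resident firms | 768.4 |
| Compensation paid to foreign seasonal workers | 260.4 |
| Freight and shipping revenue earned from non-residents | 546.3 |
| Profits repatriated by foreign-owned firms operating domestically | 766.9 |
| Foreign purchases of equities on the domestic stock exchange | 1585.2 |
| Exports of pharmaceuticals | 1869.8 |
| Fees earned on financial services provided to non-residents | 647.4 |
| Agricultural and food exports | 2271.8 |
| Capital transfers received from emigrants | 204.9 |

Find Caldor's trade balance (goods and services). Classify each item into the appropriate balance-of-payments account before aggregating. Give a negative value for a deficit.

Goods: -1548.8 + 1869.8 + 2271.8 = 2592.8
Services: 546.3 - 549.6 + 647.4 = 644.1
Trade balance = 2592.8 + 644.1 = 3236.9
(Excluded from the trade balance — primary income: dividends received from foreign subsidiaries of resident firms 507.9, dividends paid to foreign shareholders of resident firms 768.4, compensation paid to foreign seasonal workers 260.4, profits repatriated by foreign-owned firms operating domestically 766.9; financial account: foreign purchases of equities on the domestic stock exchange 1585.2; capital account: capital transfers received from emigrants 204.9.)

3236.9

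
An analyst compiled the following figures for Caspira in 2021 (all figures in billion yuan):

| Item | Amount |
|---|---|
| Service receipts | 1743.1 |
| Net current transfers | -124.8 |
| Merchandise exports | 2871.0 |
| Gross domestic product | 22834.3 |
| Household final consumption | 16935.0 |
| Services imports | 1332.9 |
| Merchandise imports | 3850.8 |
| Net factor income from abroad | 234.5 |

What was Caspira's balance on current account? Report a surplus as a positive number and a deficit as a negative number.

-459.9

Goods balance = 2871.0 - 3850.8 = -979.8
Services balance = 1743.1 - 1332.9 = 410.2
Trade balance (goods + services) = -979.8 + 410.2 = -569.6
Net primary income = 234.5
Net secondary income = -124.8
Current account = -569.6 + 234.5 + (-124.8) = -459.9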